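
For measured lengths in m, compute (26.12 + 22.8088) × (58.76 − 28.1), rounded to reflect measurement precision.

1.50 × 10^3 m²

26.12 + 22.8088 = 48.9288, limited to 2 d.p. → 4 s.f.; 58.76 − 28.1 = 30.66, limited to 1 d.p. → 3 s.f.
Carrying full precision, 48.9288 × 30.66 = 1500.157008; keep min(4, 3) = 3 s.f.
Rounded to 3 significant figures: 1.50 × 10^3 m².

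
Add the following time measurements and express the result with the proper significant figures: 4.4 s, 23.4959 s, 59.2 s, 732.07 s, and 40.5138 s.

4.4 s + 23.4959 s + 59.2 s + 732.07 s + 40.5138 s = 859.6797 s.
Addition/subtraction keeps the fewest decimal places: 4.4 → 1 decimal place, 23.4959 → 4 decimal places, 59.2 → 1 decimal place, 732.07 → 2 decimal places, 40.5138 → 4 decimal places; limit is 1.
Rounded to 1 decimal place: 859.7 s.

859.7 s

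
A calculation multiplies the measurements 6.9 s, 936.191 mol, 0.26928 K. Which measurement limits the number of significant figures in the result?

6.9 s → 2 s.f.; 936.191 mol → 6 s.f.; 0.26928 K → 5 s.f.
The fewest is 2 significant figures, from 6.9 s.

6.9 s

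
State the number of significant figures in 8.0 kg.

2

8.0: trailing zeros after a decimal point are significant.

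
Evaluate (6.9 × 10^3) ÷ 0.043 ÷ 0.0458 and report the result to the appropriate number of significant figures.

(6.9 × 10^3) ÷ 0.043 ÷ 0.0458 = 3503605.15893…
Multiplication/division keeps the fewest significant figures: 6.9 × 10^3 → 2 s.f., 0.043 → 2 s.f., 0.0458 → 3 s.f.; limit is 2.
Rounded to 2 significant figures: 3.5 × 10^6.

3.5 × 10^6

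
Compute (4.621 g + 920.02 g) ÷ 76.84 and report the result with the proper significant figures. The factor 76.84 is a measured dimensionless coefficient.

12.03 g

4.621 g + 920.02 g = 924.641 g; the sum is limited to 2 decimal places (5 s.f.).
Carrying full precision, 924.641 ÷ 76.84 = 12.0333289953… g; 76.84 has 4 s.f., so the result keeps min(5, 4) = 4 s.f.
Rounded to 4 significant figures: 12.03 g.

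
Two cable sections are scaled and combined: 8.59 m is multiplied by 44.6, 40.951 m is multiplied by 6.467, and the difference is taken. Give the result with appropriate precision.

118 m

8.59 × 44.6 = 383.114 → 383 m (3 s.f., last digit at the 10^0 place).
40.951 × 6.467 = 264.830117 → 264.8 m (4 s.f., last digit at the 10^-1 place).
Difference: 118.283883 m; keep the coarser place, 10^0.
Result: 118 m.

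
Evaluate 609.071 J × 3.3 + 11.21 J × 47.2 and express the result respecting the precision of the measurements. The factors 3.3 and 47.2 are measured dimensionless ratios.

2.5 × 10³ J

609.071 × 3.3 = 2009.9343 → 2.0 × 10³ J (2 s.f., last digit at the 10^2 place).
11.21 × 47.2 = 529.112 → 529 J (3 s.f., last digit at the 10^0 place).
Sum: 2539.0463 J; keep the coarser place, 10^2.
Result: 2.5 × 10³ J.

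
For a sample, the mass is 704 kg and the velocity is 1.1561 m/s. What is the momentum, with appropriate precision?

814 kg·m/s

momentum = 704 kg × 1.1561 m/s = 813.8944 kg·m/s.
704 has 3 significant figures; 1.1561 has 5.
Division/multiplication keeps the fewest: 3 significant figures.
Rounded: 814 kg·m/s.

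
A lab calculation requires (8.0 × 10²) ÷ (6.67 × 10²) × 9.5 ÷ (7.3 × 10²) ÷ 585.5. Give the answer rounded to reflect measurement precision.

2.7 × 10⁻⁵

(8.0 × 10²) ÷ (6.67 × 10²) × 9.5 ÷ (7.3 × 10²) ÷ 585.5 = 0.0000266586405451…
Multiplication/division keeps the fewest significant figures: 8.0 × 10² → 2 s.f., 6.67 × 10² → 3 s.f., 9.5 → 2 s.f., 7.3 × 10² → 2 s.f., 585.5 → 4 s.f.; limit is 2.
Rounded to 2 significant figures: 2.7 × 10⁻⁵.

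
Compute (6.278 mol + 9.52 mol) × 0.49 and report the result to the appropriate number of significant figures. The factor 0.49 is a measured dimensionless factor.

6.278 mol + 9.52 mol = 15.798 mol; the sum is limited to 2 decimal places (4 s.f.).
Carrying full precision, 15.798 × 0.49 = 7.74102 mol; 0.49 has 2 s.f., so the result keeps min(4, 2) = 2 s.f.
Rounded to 2 significant figures: 7.7 mol.

7.7 mol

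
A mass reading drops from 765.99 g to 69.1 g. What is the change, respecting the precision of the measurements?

696.9 g

765.99 g − 69.1 g = 696.89 g.
Addition/subtraction keeps the fewest decimal places: 765.99 → 2 decimal places, 69.1 → 1 decimal place; limit is 1.
Rounded to 1 decimal place: 696.9 g.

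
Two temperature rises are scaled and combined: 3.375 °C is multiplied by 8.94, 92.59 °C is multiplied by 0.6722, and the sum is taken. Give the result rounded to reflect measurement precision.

3.375 × 8.94 = 30.1725 → 30.2 °C (3 s.f., last digit at the 10^-1 place).
92.59 × 0.6722 = 62.238998 → 62.24 °C (4 s.f., last digit at the 10^-2 place).
Sum: 92.411498 °C; keep the coarser place, 10^-1.
Result: 92.4 °C.

92.4 °C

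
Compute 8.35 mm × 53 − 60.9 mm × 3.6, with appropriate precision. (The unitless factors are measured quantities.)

2.2 × 10² mm

8.35 × 53 = 442.55 → 4.4 × 10² mm (2 s.f., last digit at the 10^1 place).
60.9 × 3.6 = 219.24 → 2.2 × 10² mm (2 s.f., last digit at the 10^1 place).
Difference: 223.31 mm; keep the coarser place, 10^1.
Result: 2.2 × 10² mm.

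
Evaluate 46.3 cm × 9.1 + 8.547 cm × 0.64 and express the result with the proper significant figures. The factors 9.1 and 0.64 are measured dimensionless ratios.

46.3 × 9.1 = 421.33 → 4.2 × 10^2 cm (2 s.f., last digit at the 10^1 place).
8.547 × 0.64 = 5.47008 → 5.5 cm (2 s.f., last digit at the 10^-1 place).
Sum: 426.80008 cm; keep the coarser place, 10^1.
Result: 4.3 × 10^2 cm.

4.3 × 10^2 cm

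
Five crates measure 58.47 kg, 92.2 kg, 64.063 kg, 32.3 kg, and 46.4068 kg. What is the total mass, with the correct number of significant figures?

58.47 kg + 92.2 kg + 64.063 kg + 32.3 kg + 46.4068 kg = 293.4398 kg.
Addition/subtraction keeps the fewest decimal places: 58.47 → 2 decimal places, 92.2 → 1 decimal place, 64.063 → 3 decimal places, 32.3 → 1 decimal place, 46.4068 → 4 decimal places; limit is 1.
Rounded to 1 decimal place: 2.934 × 10² kg.

2.934 × 10² kg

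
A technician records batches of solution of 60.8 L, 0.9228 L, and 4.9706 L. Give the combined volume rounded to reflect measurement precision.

66.7 L

60.8 L + 0.9228 L + 4.9706 L = 66.6934 L.
Addition/subtraction keeps the fewest decimal places: 60.8 → 1 decimal place, 0.9228 → 4 decimal places, 4.9706 → 4 decimal places; limit is 1.
Rounded to 1 decimal place: 66.7 L.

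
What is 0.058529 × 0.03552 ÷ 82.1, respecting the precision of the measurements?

2.53 × 10^-5

0.058529 × 0.03552 ÷ 82.1 = 0.0000253221690621…
Multiplication/division keeps the fewest significant figures: 0.058529 → 5 s.f., 0.03552 → 4 s.f., 82.1 → 3 s.f.; limit is 3.
Rounded to 3 significant figures: 2.53 × 10^-5.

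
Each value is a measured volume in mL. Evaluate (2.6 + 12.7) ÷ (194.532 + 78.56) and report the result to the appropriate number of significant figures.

0.0560

2.6 + 12.7 = 15.3, limited to 1 d.p. → 3 s.f.; 194.532 + 78.56 = 273.092, limited to 2 d.p. → 5 s.f.
Carrying full precision, 15.3 ÷ 273.092 = 0.0560250757986…; keep min(3, 5) = 3 s.f.
Rounded to 3 significant figures: 0.0560.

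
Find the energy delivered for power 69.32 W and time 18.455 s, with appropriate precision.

1279 J

energy delivered = 69.32 W × 18.455 s = 1279.3006 J.
69.32 has 4 significant figures; 18.455 has 5.
Division/multiplication keeps the fewest: 4 significant figures.
Rounded: 1279 J.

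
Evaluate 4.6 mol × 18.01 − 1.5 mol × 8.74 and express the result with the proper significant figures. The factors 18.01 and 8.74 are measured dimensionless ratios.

7.0 × 10^1 mol

4.6 × 18.01 = 82.846 → 83 mol (2 s.f., last digit at the 10^0 place).
1.5 × 8.74 = 13.11 → 13 mol (2 s.f., last digit at the 10^0 place).
Difference: 69.736 mol; keep the coarser place, 10^0.
Result: 7.0 × 10^1 mol.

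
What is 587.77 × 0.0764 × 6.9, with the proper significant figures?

587.77 × 0.0764 × 6.9 = 309.8488332
Multiplication/division keeps the fewest significant figures: 587.77 → 5 s.f., 0.0764 → 3 s.f., 6.9 → 2 s.f.; limit is 2.
Rounded to 2 significant figures: 3.1 × 10².

3.1 × 10²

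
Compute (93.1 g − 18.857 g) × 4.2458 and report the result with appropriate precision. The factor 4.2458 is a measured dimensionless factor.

315 g

93.1 g − 18.857 g = 74.243 g; the difference is limited to 1 decimal place (3 s.f.).
Carrying full precision, 74.243 × 4.2458 = 315.2209294 g; 4.2458 has 5 s.f., so the result keeps min(3, 5) = 3 s.f.
Rounded to 3 significant figures: 315 g.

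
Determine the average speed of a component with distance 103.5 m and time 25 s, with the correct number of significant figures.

4.1 m/s

average speed = 103.5 m ÷ 25 s = 4.14 m/s.
103.5 has 4 significant figures; 25 has 2.
Division/multiplication keeps the fewest: 2 significant figures.
Rounded: 4.1 m/s.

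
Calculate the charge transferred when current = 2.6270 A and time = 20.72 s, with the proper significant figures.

54.43 C

charge transferred = 2.6270 A × 20.72 s = 54.43144 C.
2.6270 has 5 significant figures; 20.72 has 4.
Division/multiplication keeps the fewest: 4 significant figures.
Rounded: 54.43 C.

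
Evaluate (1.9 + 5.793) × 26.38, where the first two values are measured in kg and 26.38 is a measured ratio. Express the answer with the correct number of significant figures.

2.0 × 10^2 kg

1.9 kg + 5.793 kg = 7.693 kg; the sum is limited to 1 decimal place (2 s.f.).
Carrying full precision, 7.693 × 26.38 = 202.94134 kg; 26.38 has 4 s.f., so the result keeps min(2, 4) = 2 s.f.
Rounded to 2 significant figures: 2.0 × 10^2 kg.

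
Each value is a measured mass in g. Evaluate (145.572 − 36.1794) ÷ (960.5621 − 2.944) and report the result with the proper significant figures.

145.572 − 36.1794 = 109.3926, limited to 3 d.p. → 6 s.f.; 960.5621 − 2.944 = 957.6181, limited to 3 d.p. → 6 s.f.
Carrying full precision, 109.3926 ÷ 957.6181 = 0.114234056353…; keep min(6, 6) = 6 s.f.
Rounded to 6 significant figures: 0.114234.

0.114234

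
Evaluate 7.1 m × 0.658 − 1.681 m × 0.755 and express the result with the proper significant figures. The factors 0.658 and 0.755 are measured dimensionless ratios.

7.1 × 0.658 = 4.6718 → 4.7 m (2 s.f., last digit at the 10^-1 place).
1.681 × 0.755 = 1.269155 → 1.27 m (3 s.f., last digit at the 10^-2 place).
Difference: 3.402645 m; keep the coarser place, 10^-1.
Result: 3.4 m.

3.4 m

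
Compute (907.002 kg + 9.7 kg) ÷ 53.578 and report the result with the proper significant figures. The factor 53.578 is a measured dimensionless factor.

907.002 kg + 9.7 kg = 916.702 kg; the sum is limited to 1 decimal place (4 s.f.).
Carrying full precision, 916.702 ÷ 53.578 = 17.1096718802… kg; 53.578 has 5 s.f., so the result keeps min(4, 5) = 4 s.f.
Rounded to 4 significant figures: 17.11 kg.

17.11 kg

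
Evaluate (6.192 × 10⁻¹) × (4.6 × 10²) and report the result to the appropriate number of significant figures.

2.8 × 10²

(6.192 × 10⁻¹) × (4.6 × 10²) = 284.832
Multiplication/division keeps the fewest significant figures: 6.192 × 10⁻¹ → 4 s.f., 4.6 × 10² → 2 s.f.; limit is 2.
Rounded to 2 significant figures: 2.8 × 10².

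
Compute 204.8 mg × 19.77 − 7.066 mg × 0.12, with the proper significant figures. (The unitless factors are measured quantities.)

204.8 × 19.77 = 4048.896 → 4049 mg (4 s.f., last digit at the 10^0 place).
7.066 × 0.12 = 0.84792 → 0.85 mg (2 s.f., last digit at the 10^-2 place).
Difference: 4048.04808 mg; keep the coarser place, 10^0.
Result: 4.048 × 10³ mg.

4.048 × 10³ mg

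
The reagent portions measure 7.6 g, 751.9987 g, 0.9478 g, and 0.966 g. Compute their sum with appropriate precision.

7.6 g + 751.9987 g + 0.9478 g + 0.966 g = 761.5125 g.
Addition/subtraction keeps the fewest decimal places: 7.6 → 1 decimal place, 751.9987 → 4 decimal places, 0.9478 → 4 decimal places, 0.966 → 3 decimal places; limit is 1.
Rounded to 1 decimal place: 761.5 g.

761.5 g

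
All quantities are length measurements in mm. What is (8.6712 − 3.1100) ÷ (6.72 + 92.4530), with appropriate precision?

0.05608

8.6712 − 3.1100 = 5.5612, limited to 4 d.p. → 5 s.f.; 6.72 + 92.4530 = 99.1730, limited to 2 d.p. → 4 s.f.
Carrying full precision, 5.5612 ÷ 99.1730 = 0.0560757464229…; keep min(5, 4) = 4 s.f.
Rounded to 4 significant figures: 0.05608.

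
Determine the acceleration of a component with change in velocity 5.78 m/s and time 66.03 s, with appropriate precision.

0.0875 m/s²

acceleration = 5.78 m/s ÷ 66.03 s = 0.0875359684992… m/s².
5.78 has 3 significant figures; 66.03 has 4.
Division/multiplication keeps the fewest: 3 significant figures.
Rounded: 0.0875 m/s².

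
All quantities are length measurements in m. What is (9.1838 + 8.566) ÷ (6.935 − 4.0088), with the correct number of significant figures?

6.066

9.1838 + 8.566 = 17.7498, limited to 3 d.p. → 5 s.f.; 6.935 − 4.0088 = 2.9262, limited to 3 d.p. → 4 s.f.
Carrying full precision, 17.7498 ÷ 2.9262 = 6.06581915112…; keep min(5, 4) = 4 s.f.
Rounded to 4 significant figures: 6.066.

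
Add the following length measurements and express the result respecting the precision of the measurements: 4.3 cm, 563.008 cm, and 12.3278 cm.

4.3 cm + 563.008 cm + 12.3278 cm = 579.6358 cm.
Addition/subtraction keeps the fewest decimal places: 4.3 → 1 decimal place, 563.008 → 3 decimal places, 12.3278 → 4 decimal places; limit is 1.
Rounded to 1 decimal place: 579.6 cm.

579.6 cm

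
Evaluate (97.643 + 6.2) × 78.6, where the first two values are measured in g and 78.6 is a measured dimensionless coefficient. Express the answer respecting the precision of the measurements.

8.16 × 10^3 g

97.643 g + 6.2 g = 103.843 g; the sum is limited to 1 decimal place (4 s.f.).
Carrying full precision, 103.843 × 78.6 = 8162.0598 g; 78.6 has 3 s.f., so the result keeps min(4, 3) = 3 s.f.
Rounded to 3 significant figures: 8.16 × 10^3 g.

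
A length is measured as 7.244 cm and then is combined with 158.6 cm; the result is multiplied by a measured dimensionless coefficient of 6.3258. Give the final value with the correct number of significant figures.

7.244 cm + 158.6 cm = 165.844 cm; the sum is limited to 1 decimal place (4 s.f.).
Carrying full precision, 165.844 × 6.3258 = 1049.0959752 cm; 6.3258 has 5 s.f., so the result keeps min(4, 5) = 4 s.f.
Rounded to 4 significant figures: 1049 cm.

1049 cm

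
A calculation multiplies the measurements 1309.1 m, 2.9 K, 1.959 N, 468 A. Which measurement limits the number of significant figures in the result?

1309.1 m → 5 s.f.; 2.9 K → 2 s.f.; 1.959 N → 4 s.f.; 468 A → 3 s.f.
The fewest is 2 significant figures, from 2.9 K.

2.9 K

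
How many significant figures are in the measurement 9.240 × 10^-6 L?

4

9.240 × 10^-6: in scientific notation every digit of the coefficient is significant.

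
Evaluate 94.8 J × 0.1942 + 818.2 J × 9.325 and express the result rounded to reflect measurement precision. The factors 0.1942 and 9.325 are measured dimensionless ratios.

94.8 × 0.1942 = 18.41016 → 18.4 J (3 s.f., last digit at the 10^-1 place).
818.2 × 9.325 = 7629.715 → 7630. J (4 s.f., last digit at the 10^0 place).
Sum: 7648.12516 J; keep the coarser place, 10^0.
Result: 7648 J.

7648 J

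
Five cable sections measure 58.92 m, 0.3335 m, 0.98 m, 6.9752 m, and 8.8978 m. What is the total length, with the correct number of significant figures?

58.92 m + 0.3335 m + 0.98 m + 6.9752 m + 8.8978 m = 76.1065 m.
Addition/subtraction keeps the fewest decimal places: 58.92 → 2 decimal places, 0.3335 → 4 decimal places, 0.98 → 2 decimal places, 6.9752 → 4 decimal places, 8.8978 → 4 decimal places; limit is 2.
Rounded to 2 decimal places: 76.11 m.

76.11 m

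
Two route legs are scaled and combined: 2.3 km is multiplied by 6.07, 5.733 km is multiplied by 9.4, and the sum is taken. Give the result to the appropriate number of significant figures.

2.3 × 6.07 = 13.961 → 14 km (2 s.f., last digit at the 10^0 place).
5.733 × 9.4 = 53.8902 → 54 km (2 s.f., last digit at the 10^0 place).
Sum: 67.8512 km; keep the coarser place, 10^0.
Result: 68 km.

68 km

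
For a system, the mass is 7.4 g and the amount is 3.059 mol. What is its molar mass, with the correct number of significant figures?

2.4 g/mol

molar mass = 7.4 g ÷ 3.059 mol = 2.41909120628… g/mol.
7.4 has 2 significant figures; 3.059 has 4.
Division/multiplication keeps the fewest: 2 significant figures.
Rounded: 2.4 g/mol.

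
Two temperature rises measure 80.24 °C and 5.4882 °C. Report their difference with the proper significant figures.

80.24 °C − 5.4882 °C = 74.7518 °C.
Addition/subtraction keeps the fewest decimal places: 80.24 → 2 decimal places, 5.4882 → 4 decimal places; limit is 2.
Rounded to 2 decimal places: 74.75 °C.

74.75 °C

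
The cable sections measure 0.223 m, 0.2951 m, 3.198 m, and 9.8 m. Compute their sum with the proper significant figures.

0.223 m + 0.2951 m + 3.198 m + 9.8 m = 13.5161 m.
Addition/subtraction keeps the fewest decimal places: 0.223 → 3 decimal places, 0.2951 → 4 decimal places, 3.198 → 3 decimal places, 9.8 → 1 decimal place; limit is 1.
Rounded to 1 decimal place: 13.5 m.

13.5 m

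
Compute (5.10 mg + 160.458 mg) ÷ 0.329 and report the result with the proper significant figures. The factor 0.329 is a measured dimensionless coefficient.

503 mg

5.10 mg + 160.458 mg = 165.558 mg; the sum is limited to 2 decimal places (5 s.f.).
Carrying full precision, 165.558 ÷ 0.329 = 503.215805471… mg; 0.329 has 3 s.f., so the result keeps min(5, 3) = 3 s.f.
Rounded to 3 significant figures: 503 mg.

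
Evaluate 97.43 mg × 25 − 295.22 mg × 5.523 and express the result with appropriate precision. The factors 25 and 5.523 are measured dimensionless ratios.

97.43 × 25 = 2435.75 → 2.4 × 10³ mg (2 s.f., last digit at the 10^2 place).
295.22 × 5.523 = 1630.50006 → 1631 mg (4 s.f., last digit at the 10^0 place).
Difference: 805.24994 mg; keep the coarser place, 10^2.
Result: 8 × 10² mg.

8 × 10² mg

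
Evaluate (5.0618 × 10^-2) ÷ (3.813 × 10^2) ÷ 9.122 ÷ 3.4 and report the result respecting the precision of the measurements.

4.3 × 10^-6

(5.0618 × 10^-2) ÷ (3.813 × 10^2) ÷ 9.122 ÷ 3.4 = 0.00000428025054516…
Multiplication/division keeps the fewest significant figures: 5.0618 × 10^-2 → 5 s.f., 3.813 × 10^2 → 4 s.f., 9.122 → 4 s.f., 3.4 → 2 s.f.; limit is 2.
Rounded to 2 significant figures: 4.3 × 10^-6.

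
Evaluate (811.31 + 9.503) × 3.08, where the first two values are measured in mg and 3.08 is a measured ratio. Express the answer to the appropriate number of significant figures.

2.53 × 10^3 mg

811.31 mg + 9.503 mg = 820.813 mg; the sum is limited to 2 decimal places (5 s.f.).
Carrying full precision, 820.813 × 3.08 = 2528.10404 mg; 3.08 has 3 s.f., so the result keeps min(5, 3) = 3 s.f.
Rounded to 3 significant figures: 2.53 × 10^3 mg.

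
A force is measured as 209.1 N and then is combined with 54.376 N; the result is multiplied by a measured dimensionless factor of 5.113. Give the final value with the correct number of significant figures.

1347 N

209.1 N + 54.376 N = 263.476 N; the sum is limited to 1 decimal place (4 s.f.).
Carrying full precision, 263.476 × 5.113 = 1347.152788 N; 5.113 has 4 s.f., so the result keeps min(4, 4) = 4 s.f.
Rounded to 4 significant figures: 1347 N.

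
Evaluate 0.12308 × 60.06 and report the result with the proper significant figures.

0.12308 × 60.06 = 7.3921848
Multiplication/division keeps the fewest significant figures: 0.12308 → 5 s.f., 60.06 → 4 s.f.; limit is 4.
Rounded to 4 significant figures: 7.392.

7.392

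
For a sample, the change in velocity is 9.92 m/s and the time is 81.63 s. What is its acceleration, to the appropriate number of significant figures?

0.122 m/s²

acceleration = 9.92 m/s ÷ 81.63 s = 0.121523949528… m/s².
9.92 has 3 significant figures; 81.63 has 4.
Division/multiplication keeps the fewest: 3 significant figures.
Rounded: 0.122 m/s².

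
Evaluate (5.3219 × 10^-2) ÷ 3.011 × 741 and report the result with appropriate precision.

(5.3219 × 10^-2) ÷ 3.011 × 741 = 13.0970704085…
Multiplication/division keeps the fewest significant figures: 5.3219 × 10^-2 → 5 s.f., 3.011 → 4 s.f., 741 → 3 s.f.; limit is 3.
Rounded to 3 significant figures: 13.1.

13.1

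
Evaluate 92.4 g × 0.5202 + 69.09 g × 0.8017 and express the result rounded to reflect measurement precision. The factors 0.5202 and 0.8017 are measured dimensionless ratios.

92.4 × 0.5202 = 48.06648 → 48.1 g (3 s.f., last digit at the 10^-1 place).
69.09 × 0.8017 = 55.389453 → 55.39 g (4 s.f., last digit at the 10^-2 place).
Sum: 103.455933 g; keep the coarser place, 10^-1.
Result: 103.5 g.

103.5 g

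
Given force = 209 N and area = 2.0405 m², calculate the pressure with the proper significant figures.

pressure = 209 N ÷ 2.0405 m² = 102.425876011… Pa.
209 has 3 significant figures; 2.0405 has 5.
Division/multiplication keeps the fewest: 3 significant figures.
Rounded: 102 Pa.

102 Pa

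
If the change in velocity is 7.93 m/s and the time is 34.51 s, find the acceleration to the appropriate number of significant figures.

acceleration = 7.93 m/s ÷ 34.51 s = 0.229788467111… m/s².
7.93 has 3 significant figures; 34.51 has 4.
Division/multiplication keeps the fewest: 3 significant figures.
Rounded: 0.230 m/s².

0.230 m/s²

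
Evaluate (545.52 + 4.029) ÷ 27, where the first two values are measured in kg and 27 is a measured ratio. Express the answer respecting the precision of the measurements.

545.52 kg + 4.029 kg = 549.549 kg; the sum is limited to 2 decimal places (5 s.f.).
Carrying full precision, 549.549 ÷ 27 = 20.3536666667… kg; 27 has 2 s.f., so the result keeps min(5, 2) = 2 s.f.
Rounded to 2 significant figures: 20. kg.

20. kg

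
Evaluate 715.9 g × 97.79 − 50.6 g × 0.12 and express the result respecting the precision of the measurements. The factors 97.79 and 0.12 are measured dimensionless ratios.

7.000 × 10^4 g

715.9 × 97.79 = 70007.861 → 7.001 × 10^4 g (4 s.f., last digit at the 10^1 place).
50.6 × 0.12 = 6.072 → 6.1 g (2 s.f., last digit at the 10^-1 place).
Difference: 70001.789 g; keep the coarser place, 10^1.
Result: 7.000 × 10^4 g.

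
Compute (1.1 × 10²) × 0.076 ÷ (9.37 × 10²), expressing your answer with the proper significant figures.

0.0089

(1.1 × 10²) × 0.076 ÷ (9.37 × 10²) = 0.00892209178228…
Multiplication/division keeps the fewest significant figures: 1.1 × 10² → 2 s.f., 0.076 → 2 s.f., 9.37 × 10² → 3 s.f.; limit is 2.
Rounded to 2 significant figures: 0.0089.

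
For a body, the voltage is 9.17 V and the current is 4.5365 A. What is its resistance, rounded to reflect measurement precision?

2.02 Ω

resistance = 9.17 V ÷ 4.5365 A = 2.02138212278… Ω.
9.17 has 3 significant figures; 4.5365 has 5.
Division/multiplication keeps the fewest: 3 significant figures.
Rounded: 2.02 Ω.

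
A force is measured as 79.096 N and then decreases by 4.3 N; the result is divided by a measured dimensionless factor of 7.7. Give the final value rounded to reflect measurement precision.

79.096 N − 4.3 N = 74.796 N; the difference is limited to 1 decimal place (3 s.f.).
Carrying full precision, 74.796 ÷ 7.7 = 9.71376623377… N; 7.7 has 2 s.f., so the result keeps min(3, 2) = 2 s.f.
Rounded to 2 significant figures: 9.7 N.

9.7 N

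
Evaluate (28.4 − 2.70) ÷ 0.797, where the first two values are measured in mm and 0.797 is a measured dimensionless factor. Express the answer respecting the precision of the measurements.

32.2 mm

28.4 mm − 2.70 mm = 25.70 mm; the difference is limited to 1 decimal place (3 s.f.).
Carrying full precision, 25.70 ÷ 0.797 = 32.2459222083… mm; 0.797 has 3 s.f., so the result keeps min(3, 3) = 3 s.f.
Rounded to 3 significant figures: 32.2 mm.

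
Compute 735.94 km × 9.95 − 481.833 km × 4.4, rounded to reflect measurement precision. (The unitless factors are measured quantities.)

735.94 × 9.95 = 7322.603 → 7.32 × 10³ km (3 s.f., last digit at the 10^1 place).
481.833 × 4.4 = 2120.0652 → 2.1 × 10³ km (2 s.f., last digit at the 10^2 place).
Difference: 5202.5378 km; keep the coarser place, 10^2.
Result: 5.2 × 10³ km.

5.2 × 10³ km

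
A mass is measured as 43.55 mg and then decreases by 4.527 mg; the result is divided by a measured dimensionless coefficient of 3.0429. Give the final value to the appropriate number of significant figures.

12.82 mg

43.55 mg − 4.527 mg = 39.023 mg; the difference is limited to 2 decimal places (4 s.f.).
Carrying full precision, 39.023 ÷ 3.0429 = 12.8242794702… mg; 3.0429 has 5 s.f., so the result keeps min(4, 5) = 4 s.f.
Rounded to 4 significant figures: 12.82 mg.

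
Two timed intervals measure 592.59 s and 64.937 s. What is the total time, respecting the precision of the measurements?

657.53 s

592.59 s + 64.937 s = 657.527 s.
Addition/subtraction keeps the fewest decimal places: 592.59 → 2 decimal places, 64.937 → 3 decimal places; limit is 2.
Rounded to 2 decimal places: 657.53 s.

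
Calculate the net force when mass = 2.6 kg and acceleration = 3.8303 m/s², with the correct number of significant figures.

net force = 2.6 kg × 3.8303 m/s² = 9.95878 N.
2.6 has 2 significant figures; 3.8303 has 5.
Division/multiplication keeps the fewest: 2 significant figures.
Rounded: 1.0 × 10¹ N.

1.0 × 10¹ N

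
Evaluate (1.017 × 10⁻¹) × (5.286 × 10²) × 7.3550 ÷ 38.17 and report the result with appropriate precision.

10.36

(1.017 × 10⁻¹) × (5.286 × 10²) × 7.3550 ÷ 38.17 = 10.3587804585…
Multiplication/division keeps the fewest significant figures: 1.017 × 10⁻¹ → 4 s.f., 5.286 × 10² → 4 s.f., 7.3550 → 5 s.f., 38.17 → 4 s.f.; limit is 4.
Rounded to 4 significant figures: 10.36.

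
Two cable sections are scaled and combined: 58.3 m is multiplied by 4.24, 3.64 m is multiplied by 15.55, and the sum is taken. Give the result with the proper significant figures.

58.3 × 4.24 = 247.192 → 247 m (3 s.f., last digit at the 10^0 place).
3.64 × 15.55 = 56.602 → 56.6 m (3 s.f., last digit at the 10^-1 place).
Sum: 303.794 m; keep the coarser place, 10^0.
Result: 304 m.

304 m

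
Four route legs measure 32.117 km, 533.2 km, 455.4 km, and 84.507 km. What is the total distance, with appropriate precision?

32.117 km + 533.2 km + 455.4 km + 84.507 km = 1105.224 km.
Addition/subtraction keeps the fewest decimal places: 32.117 → 3 decimal places, 533.2 → 1 decimal place, 455.4 → 1 decimal place, 84.507 → 3 decimal places; limit is 1.
Rounded to 1 decimal place: 1105.2 km.

1105.2 km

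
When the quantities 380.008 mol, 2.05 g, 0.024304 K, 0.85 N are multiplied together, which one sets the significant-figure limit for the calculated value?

0.85 N

380.008 mol → 6 s.f.; 2.05 g → 3 s.f.; 0.024304 K → 5 s.f.; 0.85 N → 2 s.f.
The fewest is 2 significant figures, from 0.85 N.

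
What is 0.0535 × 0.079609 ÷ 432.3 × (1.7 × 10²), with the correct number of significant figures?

0.0535 × 0.079609 ÷ 432.3 × (1.7 × 10²) = 0.00167486434189…
Multiplication/division keeps the fewest significant figures: 0.0535 → 3 s.f., 0.079609 → 5 s.f., 432.3 → 4 s.f., 1.7 × 10² → 2 s.f.; limit is 2.
Rounded to 2 significant figures: 0.0017.

0.0017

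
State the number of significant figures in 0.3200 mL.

4

0.3200: leading zeros are not significant; trailing zeros after a decimal point are significant.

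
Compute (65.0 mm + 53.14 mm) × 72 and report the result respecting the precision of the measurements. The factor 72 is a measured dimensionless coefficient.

8.5 × 10³ mm

65.0 mm + 53.14 mm = 118.14 mm; the sum is limited to 1 decimal place (4 s.f.).
Carrying full precision, 118.14 × 72 = 8506.08 mm; 72 has 2 s.f., so the result keeps min(4, 2) = 2 s.f.
Rounded to 2 significant figures: 8.5 × 10³ mm.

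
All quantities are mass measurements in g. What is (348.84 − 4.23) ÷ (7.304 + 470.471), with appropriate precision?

348.84 − 4.23 = 344.61, limited to 2 d.p. → 5 s.f.; 7.304 + 470.471 = 477.775, limited to 3 d.p. → 6 s.f.
Carrying full precision, 344.61 ÷ 477.775 = 0.72128093768…; keep min(5, 6) = 5 s.f.
Rounded to 5 significant figures: 0.72128.

0.72128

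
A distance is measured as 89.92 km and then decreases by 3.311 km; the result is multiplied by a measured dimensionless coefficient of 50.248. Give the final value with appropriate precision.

89.92 km − 3.311 km = 86.609 km; the difference is limited to 2 decimal places (4 s.f.).
Carrying full precision, 86.609 × 50.248 = 4351.929032 km; 50.248 has 5 s.f., so the result keeps min(4, 5) = 4 s.f.
Rounded to 4 significant figures: 4352 km.

4352 km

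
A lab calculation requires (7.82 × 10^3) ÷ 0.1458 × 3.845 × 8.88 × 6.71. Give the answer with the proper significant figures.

(7.82 × 10^3) ÷ 0.1458 × 3.845 × 8.88 × 6.71 = 12287995.9391…
Multiplication/division keeps the fewest significant figures: 7.82 × 10^3 → 3 s.f., 0.1458 → 4 s.f., 3.845 → 4 s.f., 8.88 → 3 s.f., 6.71 → 3 s.f.; limit is 3.
Rounded to 3 significant figures: 1.23 × 10^7.

1.23 × 10^7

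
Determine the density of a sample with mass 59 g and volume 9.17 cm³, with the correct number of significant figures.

6.4 g/cm³

density = 59 g ÷ 9.17 cm³ = 6.43402399128… g/cm³.
59 has 2 significant figures; 9.17 has 3.
Division/multiplication keeps the fewest: 2 significant figures.
Rounded: 6.4 g/cm³.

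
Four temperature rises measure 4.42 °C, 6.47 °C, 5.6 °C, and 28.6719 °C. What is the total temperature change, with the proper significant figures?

4.42 °C + 6.47 °C + 5.6 °C + 28.6719 °C = 45.1619 °C.
Addition/subtraction keeps the fewest decimal places: 4.42 → 2 decimal places, 6.47 → 2 decimal places, 5.6 → 1 decimal place, 28.6719 → 4 decimal places; limit is 1.
Rounded to 1 decimal place: 45.2 °C.

45.2 °C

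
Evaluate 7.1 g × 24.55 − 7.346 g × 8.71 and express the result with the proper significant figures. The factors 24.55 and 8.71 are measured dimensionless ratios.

1.1 × 10² g

7.1 × 24.55 = 174.305 → 1.7 × 10² g (2 s.f., last digit at the 10^1 place).
7.346 × 8.71 = 63.98366 → 64.0 g (3 s.f., last digit at the 10^-1 place).
Difference: 110.32134 g; keep the coarser place, 10^1.
Result: 1.1 × 10² g.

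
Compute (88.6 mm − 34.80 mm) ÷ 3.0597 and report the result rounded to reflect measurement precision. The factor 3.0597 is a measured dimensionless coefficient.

88.6 mm − 34.80 mm = 53.80 mm; the difference is limited to 1 decimal place (3 s.f.).
Carrying full precision, 53.80 ÷ 3.0597 = 17.5834232114… mm; 3.0597 has 5 s.f., so the result keeps min(3, 5) = 3 s.f.
Rounded to 3 significant figures: 17.6 mm.

17.6 mm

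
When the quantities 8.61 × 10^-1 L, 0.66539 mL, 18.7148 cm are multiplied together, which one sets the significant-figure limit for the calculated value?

8.61 × 10^-1 L

8.61 × 10^-1 L → 3 s.f.; 0.66539 mL → 5 s.f.; 18.7148 cm → 6 s.f.
The fewest is 3 significant figures, from 8.61 × 10^-1 L.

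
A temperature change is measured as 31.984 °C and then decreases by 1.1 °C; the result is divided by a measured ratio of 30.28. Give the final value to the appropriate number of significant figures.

31.984 °C − 1.1 °C = 30.884 °C; the difference is limited to 1 decimal place (3 s.f.).
Carrying full precision, 30.884 ÷ 30.28 = 1.01994715984… °C; 30.28 has 4 s.f., so the result keeps min(3, 4) = 3 s.f.
Rounded to 3 significant figures: 1.02 °C.

1.02 °C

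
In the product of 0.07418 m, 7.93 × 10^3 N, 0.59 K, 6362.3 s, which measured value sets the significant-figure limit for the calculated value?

0.59 K

0.07418 m → 4 s.f.; 7.93 × 10^3 N → 3 s.f.; 0.59 K → 2 s.f.; 6362.3 s → 5 s.f.
The fewest is 2 significant figures, from 0.59 K.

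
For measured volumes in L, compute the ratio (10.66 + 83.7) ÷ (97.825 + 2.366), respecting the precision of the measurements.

10.66 + 83.7 = 94.36, limited to 1 d.p. → 3 s.f.; 97.825 + 2.366 = 100.191, limited to 3 d.p. → 6 s.f.
Carrying full precision, 94.36 ÷ 100.191 = 0.941801159785…; keep min(3, 6) = 3 s.f.
Rounded to 3 significant figures: 0.942.

0.942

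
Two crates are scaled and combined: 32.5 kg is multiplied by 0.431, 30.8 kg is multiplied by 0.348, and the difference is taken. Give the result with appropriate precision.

32.5 × 0.431 = 14.0075 → 14.0 kg (3 s.f., last digit at the 10^-1 place).
30.8 × 0.348 = 10.7184 → 10.7 kg (3 s.f., last digit at the 10^-1 place).
Difference: 3.2891 kg; keep the coarser place, 10^-1.
Result: 3.3 kg.

3.3 kg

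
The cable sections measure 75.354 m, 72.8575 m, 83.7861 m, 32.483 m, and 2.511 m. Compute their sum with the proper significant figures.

75.354 m + 72.8575 m + 83.7861 m + 32.483 m + 2.511 m = 266.9916 m.
Addition/subtraction keeps the fewest decimal places: 75.354 → 3 decimal places, 72.8575 → 4 decimal places, 83.7861 → 4 decimal places, 32.483 → 3 decimal places, 2.511 → 3 decimal places; limit is 3.
Rounded to 3 decimal places: 266.992 m.

266.992 m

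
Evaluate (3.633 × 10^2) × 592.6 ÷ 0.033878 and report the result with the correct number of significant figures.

(3.633 × 10^2) × 592.6 ÷ 0.033878 = 6354908.20001…
Multiplication/division keeps the fewest significant figures: 3.633 × 10^2 → 4 s.f., 592.6 → 4 s.f., 0.033878 → 5 s.f.; limit is 4.
Rounded to 4 significant figures: 6.355 × 10^6.

6.355 × 10^6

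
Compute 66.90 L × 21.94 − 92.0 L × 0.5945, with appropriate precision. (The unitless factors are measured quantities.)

1413 L

66.90 × 21.94 = 1467.786 → 1468 L (4 s.f., last digit at the 10^0 place).
92.0 × 0.5945 = 54.694 → 54.7 L (3 s.f., last digit at the 10^-1 place).
Difference: 1413.092 L; keep the coarser place, 10^0.
Result: 1413 L.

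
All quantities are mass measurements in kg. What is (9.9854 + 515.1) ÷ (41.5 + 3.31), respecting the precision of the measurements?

9.9854 + 515.1 = 525.0854, limited to 1 d.p. → 4 s.f.; 41.5 + 3.31 = 44.81, limited to 1 d.p. → 3 s.f.
Carrying full precision, 525.0854 ÷ 44.81 = 11.7180406159…; keep min(4, 3) = 3 s.f.
Rounded to 3 significant figures: 11.7.

11.7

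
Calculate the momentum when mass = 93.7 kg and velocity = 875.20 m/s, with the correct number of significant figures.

momentum = 93.7 kg × 875.20 m/s = 82006.24 kg·m/s.
93.7 has 3 significant figures; 875.20 has 5.
Division/multiplication keeps the fewest: 3 significant figures.
Rounded: 8.20 × 10^4 kg·m/s.

8.20 × 10^4 kg·m/s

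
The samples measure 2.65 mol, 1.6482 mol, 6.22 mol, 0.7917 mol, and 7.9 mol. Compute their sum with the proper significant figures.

19.2 mol

2.65 mol + 1.6482 mol + 6.22 mol + 0.7917 mol + 7.9 mol = 19.2099 mol.
Addition/subtraction keeps the fewest decimal places: 2.65 → 2 decimal places, 1.6482 → 4 decimal places, 6.22 → 2 decimal places, 0.7917 → 4 decimal places, 7.9 → 1 decimal place; limit is 1.
Rounded to 1 decimal place: 19.2 mol.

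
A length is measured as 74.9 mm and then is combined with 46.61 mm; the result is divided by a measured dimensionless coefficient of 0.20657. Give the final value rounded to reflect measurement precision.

74.9 mm + 46.61 mm = 121.51 mm; the sum is limited to 1 decimal place (4 s.f.).
Carrying full precision, 121.51 ÷ 0.20657 = 588.226751222… mm; 0.20657 has 5 s.f., so the result keeps min(4, 5) = 4 s.f.
Rounded to 4 significant figures: 588.2 mm.

588.2 mm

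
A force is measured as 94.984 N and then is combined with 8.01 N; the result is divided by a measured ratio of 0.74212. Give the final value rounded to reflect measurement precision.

94.984 N + 8.01 N = 102.994 N; the sum is limited to 2 decimal places (5 s.f.).
Carrying full precision, 102.994 ÷ 0.74212 = 138.783485151… N; 0.74212 has 5 s.f., so the result keeps min(5, 5) = 5 s.f.
Rounded to 5 significant figures: 138.78 N.

138.78 N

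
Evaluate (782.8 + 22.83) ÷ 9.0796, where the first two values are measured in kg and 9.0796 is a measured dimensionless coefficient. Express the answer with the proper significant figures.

782.8 kg + 22.83 kg = 805.63 kg; the sum is limited to 1 decimal place (4 s.f.).
Carrying full precision, 805.63 ÷ 9.0796 = 88.7296797216… kg; 9.0796 has 5 s.f., so the result keeps min(4, 5) = 4 s.f.
Rounded to 4 significant figures: 88.73 kg.

88.73 kg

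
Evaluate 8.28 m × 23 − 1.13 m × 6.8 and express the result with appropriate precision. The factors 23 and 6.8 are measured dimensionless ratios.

8.28 × 23 = 190.44 → 1.9 × 10^2 m (2 s.f., last digit at the 10^1 place).
1.13 × 6.8 = 7.684 → 7.7 m (2 s.f., last digit at the 10^-1 place).
Difference: 182.756 m; keep the coarser place, 10^1.
Result: 1.8 × 10^2 m.

1.8 × 10^2 m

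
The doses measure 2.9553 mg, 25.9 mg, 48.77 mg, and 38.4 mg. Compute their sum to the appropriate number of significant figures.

116.0 mg

2.9553 mg + 25.9 mg + 48.77 mg + 38.4 mg = 116.0253 mg.
Addition/subtraction keeps the fewest decimal places: 2.9553 → 4 decimal places, 25.9 → 1 decimal place, 48.77 → 2 decimal places, 38.4 → 1 decimal place; limit is 1.
Rounded to 1 decimal place: 116.0 mg.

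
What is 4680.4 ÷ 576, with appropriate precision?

8.13

4680.4 ÷ 576 = 8.12569444444…
Multiplication/division keeps the fewest significant figures: 4680.4 → 5 s.f., 576 → 3 s.f.; limit is 3.
Rounded to 3 significant figures: 8.13.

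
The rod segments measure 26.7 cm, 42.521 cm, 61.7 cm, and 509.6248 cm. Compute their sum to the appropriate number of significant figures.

640.5 cm

26.7 cm + 42.521 cm + 61.7 cm + 509.6248 cm = 640.5458 cm.
Addition/subtraction keeps the fewest decimal places: 26.7 → 1 decimal place, 42.521 → 3 decimal places, 61.7 → 1 decimal place, 509.6248 → 4 decimal places; limit is 1.
Rounded to 1 decimal place: 640.5 cm.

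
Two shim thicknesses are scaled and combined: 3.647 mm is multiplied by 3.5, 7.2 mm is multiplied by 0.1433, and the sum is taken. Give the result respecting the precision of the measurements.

3.647 × 3.5 = 12.7645 → 13 mm (2 s.f., last digit at the 10^0 place).
7.2 × 0.1433 = 1.03176 → 1.0 mm (2 s.f., last digit at the 10^-1 place).
Sum: 13.79626 mm; keep the coarser place, 10^0.
Result: 14 mm.

14 mm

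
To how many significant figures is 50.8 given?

3

50.8: zeros between nonzero digits are significant.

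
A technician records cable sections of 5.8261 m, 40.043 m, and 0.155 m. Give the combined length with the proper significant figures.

46.024 m

5.8261 m + 40.043 m + 0.155 m = 46.0241 m.
Addition/subtraction keeps the fewest decimal places: 5.8261 → 4 decimal places, 40.043 → 3 decimal places, 0.155 → 3 decimal places; limit is 3.
Rounded to 3 decimal places: 46.024 m.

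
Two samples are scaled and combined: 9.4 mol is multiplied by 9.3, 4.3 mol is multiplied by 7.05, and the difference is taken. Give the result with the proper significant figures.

57 mol

9.4 × 9.3 = 87.42 → 87 mol (2 s.f., last digit at the 10^0 place).
4.3 × 7.05 = 30.315 → 30. mol (2 s.f., last digit at the 10^0 place).
Difference: 57.105 mol; keep the coarser place, 10^0.
Result: 57 mol.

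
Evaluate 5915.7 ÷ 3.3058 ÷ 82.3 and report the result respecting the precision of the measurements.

21.7

5915.7 ÷ 3.3058 ÷ 82.3 = 21.7435139403…
Multiplication/division keeps the fewest significant figures: 5915.7 → 5 s.f., 3.3058 → 5 s.f., 82.3 → 3 s.f.; limit is 3.
Rounded to 3 significant figures: 21.7.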